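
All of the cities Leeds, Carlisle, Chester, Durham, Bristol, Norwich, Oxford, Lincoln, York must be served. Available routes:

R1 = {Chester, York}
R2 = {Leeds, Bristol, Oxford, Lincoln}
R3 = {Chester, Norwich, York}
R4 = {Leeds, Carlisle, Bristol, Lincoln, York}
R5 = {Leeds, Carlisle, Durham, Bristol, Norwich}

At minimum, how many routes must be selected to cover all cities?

3

R1, R2, R5 together cover {Leeds, Carlisle, Chester, Durham, Bristol, Norwich, Oxford, Lincoln, York} — every city.
No 2 of the 5 routes cover everything (all 10 pairs fall short), so 3 is minimum.
Greedy (largest uncovered first) would take R4, R3, R2, R5 — 4 routes — but 3 suffice.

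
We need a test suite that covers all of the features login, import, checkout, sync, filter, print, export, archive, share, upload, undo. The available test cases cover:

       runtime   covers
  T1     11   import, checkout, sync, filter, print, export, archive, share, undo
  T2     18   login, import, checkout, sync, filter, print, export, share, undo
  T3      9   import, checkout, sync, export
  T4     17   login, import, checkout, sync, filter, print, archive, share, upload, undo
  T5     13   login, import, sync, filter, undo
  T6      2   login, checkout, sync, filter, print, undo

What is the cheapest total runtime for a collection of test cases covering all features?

T3, T4 cover every feature at runtime 9 + 17 = 26.
Any cover uses at least 2 test cases; among all covering selections none totals below 26.
Greedy by coverage-per-runtime would pick T6, T1, T4 for 30 — worse than the optimum 26.

26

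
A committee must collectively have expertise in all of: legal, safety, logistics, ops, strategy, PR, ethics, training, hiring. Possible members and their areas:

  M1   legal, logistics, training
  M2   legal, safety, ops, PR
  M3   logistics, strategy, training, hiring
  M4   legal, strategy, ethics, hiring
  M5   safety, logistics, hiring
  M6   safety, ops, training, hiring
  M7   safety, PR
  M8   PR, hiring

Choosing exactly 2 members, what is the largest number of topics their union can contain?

Choosing M2, M3 covers {legal, safety, logistics, ops, strategy, PR, training, hiring} — 8 topics.
No choice of 2 members does better; here ethics is left uncovered.

8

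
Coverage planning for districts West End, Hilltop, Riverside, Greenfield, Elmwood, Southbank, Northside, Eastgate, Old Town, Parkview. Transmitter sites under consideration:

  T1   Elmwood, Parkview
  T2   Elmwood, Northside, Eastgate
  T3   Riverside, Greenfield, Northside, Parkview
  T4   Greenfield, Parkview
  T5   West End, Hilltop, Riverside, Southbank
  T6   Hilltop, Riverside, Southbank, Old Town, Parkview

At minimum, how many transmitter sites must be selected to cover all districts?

T2, T3, T5, T6 together cover {West End, Hilltop, Riverside, Greenfield, Elmwood, Southbank, Northside, Eastgate, Old Town, Parkview} — every district.
No 3 of the 6 transmitter sites cover everything (all 20 triples fall short), so 4 is minimum.

4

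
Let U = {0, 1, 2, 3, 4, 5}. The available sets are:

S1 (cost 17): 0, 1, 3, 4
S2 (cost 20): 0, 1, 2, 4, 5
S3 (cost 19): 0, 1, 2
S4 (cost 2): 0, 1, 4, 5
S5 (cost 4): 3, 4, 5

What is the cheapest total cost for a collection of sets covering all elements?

S3, S5 cover every element at cost 19 + 4 = 23.
Any cover uses at least 2 sets; among all covering selections none totals below 23.
Greedy by coverage-per-cost would pick S4, S5, S3 for 25 — worse than the optimum 23.

23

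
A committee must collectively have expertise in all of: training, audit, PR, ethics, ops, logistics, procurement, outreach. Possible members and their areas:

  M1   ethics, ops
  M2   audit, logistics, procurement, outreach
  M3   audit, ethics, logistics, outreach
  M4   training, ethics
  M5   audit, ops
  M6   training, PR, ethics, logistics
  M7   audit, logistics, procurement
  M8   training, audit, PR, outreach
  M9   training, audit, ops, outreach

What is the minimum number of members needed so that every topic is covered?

M1, M2, M6 together cover {training, audit, PR, ethics, ops, logistics, procurement, outreach} — every topic.
No 2 of the 9 members cover everything (all 36 pairs fall short), so 3 is minimum.

3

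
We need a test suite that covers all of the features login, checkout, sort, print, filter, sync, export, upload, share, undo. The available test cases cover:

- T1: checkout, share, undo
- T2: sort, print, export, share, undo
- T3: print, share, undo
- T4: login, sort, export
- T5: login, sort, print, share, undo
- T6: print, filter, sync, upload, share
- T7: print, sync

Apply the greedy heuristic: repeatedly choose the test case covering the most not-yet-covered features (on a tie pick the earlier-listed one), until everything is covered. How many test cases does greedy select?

4

Pick 1: T2 covers 5 new features (sort, print, export, share, undo).
Pick 2: T6 covers 3 new features (filter, sync, upload).
Pick 3: T1 covers 1 new features (checkout).
Pick 4: T4 covers 1 new features (login).
Greedy uses 4 test cases. (The true minimum is 3.)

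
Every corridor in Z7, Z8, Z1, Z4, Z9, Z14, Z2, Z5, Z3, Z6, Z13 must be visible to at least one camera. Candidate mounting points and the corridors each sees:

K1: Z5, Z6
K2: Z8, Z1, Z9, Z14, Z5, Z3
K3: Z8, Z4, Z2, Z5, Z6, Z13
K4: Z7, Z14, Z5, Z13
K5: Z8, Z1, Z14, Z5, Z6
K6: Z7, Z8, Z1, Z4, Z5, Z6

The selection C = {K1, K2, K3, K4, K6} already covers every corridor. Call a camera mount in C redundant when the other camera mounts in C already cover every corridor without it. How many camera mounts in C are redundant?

Drop K1: the rest still cover every corridor — redundant.
Drop K2: Z9, Z3 uncovered — not redundant.
Drop K3: Z2 uncovered — not redundant.
Drop K4: the rest still cover every corridor — redundant.
Drop K6: the rest still cover every corridor — redundant.
3 redundant: K1, K4, K6.

3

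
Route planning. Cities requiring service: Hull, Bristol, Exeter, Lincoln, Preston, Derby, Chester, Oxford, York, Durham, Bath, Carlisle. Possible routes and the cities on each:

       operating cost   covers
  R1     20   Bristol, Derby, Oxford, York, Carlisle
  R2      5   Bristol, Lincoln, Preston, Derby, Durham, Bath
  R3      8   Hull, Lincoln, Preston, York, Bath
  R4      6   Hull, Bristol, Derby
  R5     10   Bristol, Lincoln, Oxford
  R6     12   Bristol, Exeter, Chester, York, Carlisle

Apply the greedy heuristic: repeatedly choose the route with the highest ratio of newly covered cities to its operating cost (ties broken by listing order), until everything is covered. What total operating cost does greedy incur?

Pick 1: R2 adds 6 new (Bristol, Lincoln, Preston, Derby, Durham, Bath) at operating cost 5 (ratio 6/5).
Pick 2: R6 adds 4 new (Exeter, Chester, York, Carlisle) at operating cost 12 (ratio 4/12).
Pick 3: R4 adds 1 new (Hull) at operating cost 6 (ratio 1/6).
Pick 4: R5 adds 1 new (Oxford) at operating cost 10 (ratio 1/10).
Greedy total operating cost: 5 + 12 + 6 + 10 = 33.

33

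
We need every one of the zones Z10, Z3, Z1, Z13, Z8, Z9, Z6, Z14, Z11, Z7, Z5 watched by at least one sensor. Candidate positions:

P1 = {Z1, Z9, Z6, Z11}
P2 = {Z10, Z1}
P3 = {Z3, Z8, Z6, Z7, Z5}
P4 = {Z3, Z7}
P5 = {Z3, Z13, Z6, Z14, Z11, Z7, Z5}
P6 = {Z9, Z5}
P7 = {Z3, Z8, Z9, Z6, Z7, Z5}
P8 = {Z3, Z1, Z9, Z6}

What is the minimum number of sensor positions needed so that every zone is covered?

P2, P5, P7 together cover {Z10, Z3, Z1, Z13, Z8, Z9, Z6, Z14, Z11, Z7, Z5} — every zone.
No 2 of the 8 sensor positions cover everything (all 28 pairs fall short), so 3 is minimum.
Greedy (largest uncovered first) would take P5, P1, P2, P3 — 4 sensor positions — but 3 suffice.

3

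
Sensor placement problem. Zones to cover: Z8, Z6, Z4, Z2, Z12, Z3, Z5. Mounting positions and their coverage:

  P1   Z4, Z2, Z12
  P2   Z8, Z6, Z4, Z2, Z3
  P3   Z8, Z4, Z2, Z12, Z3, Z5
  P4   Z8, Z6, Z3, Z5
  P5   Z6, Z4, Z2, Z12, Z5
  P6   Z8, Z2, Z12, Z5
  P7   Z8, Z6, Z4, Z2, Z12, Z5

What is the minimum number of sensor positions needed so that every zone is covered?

P1, P4 together cover {Z8, Z6, Z4, Z2, Z12, Z3, Z5} — every zone.
No single sensor position contains all 7 zones, so 2 is optimal.

2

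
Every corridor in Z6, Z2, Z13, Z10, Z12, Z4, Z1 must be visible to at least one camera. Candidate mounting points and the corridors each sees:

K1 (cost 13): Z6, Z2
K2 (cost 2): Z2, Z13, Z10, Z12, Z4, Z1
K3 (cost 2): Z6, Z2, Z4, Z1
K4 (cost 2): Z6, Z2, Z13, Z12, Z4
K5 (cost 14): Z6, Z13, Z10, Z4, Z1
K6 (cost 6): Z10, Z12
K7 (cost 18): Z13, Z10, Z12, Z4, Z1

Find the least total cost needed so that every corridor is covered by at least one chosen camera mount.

K2, K3 cover every corridor at cost 2 + 2 = 4.
Any cover uses at least 2 camera mounts; among all covering selections none totals below 4.

4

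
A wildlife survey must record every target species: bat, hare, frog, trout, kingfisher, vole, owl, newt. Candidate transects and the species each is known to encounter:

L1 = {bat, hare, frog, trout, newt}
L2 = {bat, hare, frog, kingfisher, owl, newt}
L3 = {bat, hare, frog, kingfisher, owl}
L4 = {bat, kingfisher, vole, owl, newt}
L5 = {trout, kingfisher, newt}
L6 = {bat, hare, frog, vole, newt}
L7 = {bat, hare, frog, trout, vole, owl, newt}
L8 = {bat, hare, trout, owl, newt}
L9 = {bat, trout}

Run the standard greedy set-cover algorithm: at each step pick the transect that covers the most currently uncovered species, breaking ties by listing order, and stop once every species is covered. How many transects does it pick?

Pick 1: L7 covers 7 new species (bat, hare, frog, trout, vole, owl, newt).
Pick 2: L2 covers 1 new species (kingfisher).
Greedy uses 2 transects.

2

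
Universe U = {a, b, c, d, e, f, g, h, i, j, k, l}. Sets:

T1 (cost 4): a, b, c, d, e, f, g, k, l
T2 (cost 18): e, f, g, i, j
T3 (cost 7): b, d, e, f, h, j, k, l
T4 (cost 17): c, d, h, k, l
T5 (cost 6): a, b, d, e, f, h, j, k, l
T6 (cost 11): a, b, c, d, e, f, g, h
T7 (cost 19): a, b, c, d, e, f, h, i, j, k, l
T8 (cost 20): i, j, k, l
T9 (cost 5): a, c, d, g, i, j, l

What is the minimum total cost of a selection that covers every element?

T5, T9 cover every element at cost 6 + 5 = 11.
Any cover uses at least 2 sets; among all covering selections none totals below 11.
Greedy by coverage-per-cost would pick T1, T9, T5 for 15 — worse than the optimum 11.

11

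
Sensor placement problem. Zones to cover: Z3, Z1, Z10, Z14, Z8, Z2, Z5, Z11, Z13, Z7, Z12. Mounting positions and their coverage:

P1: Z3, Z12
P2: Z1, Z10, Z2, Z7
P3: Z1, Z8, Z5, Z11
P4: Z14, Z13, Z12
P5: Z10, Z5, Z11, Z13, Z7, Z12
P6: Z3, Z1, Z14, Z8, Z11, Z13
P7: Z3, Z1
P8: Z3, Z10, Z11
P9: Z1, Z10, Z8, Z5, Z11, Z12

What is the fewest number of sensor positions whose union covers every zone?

P2, P5, P6 together cover {Z3, Z1, Z10, Z14, Z8, Z2, Z5, Z11, Z13, Z7, Z12} — every zone.
No 2 of the 9 sensor positions cover everything (all 36 pairs fall short), so 3 is minimum.

3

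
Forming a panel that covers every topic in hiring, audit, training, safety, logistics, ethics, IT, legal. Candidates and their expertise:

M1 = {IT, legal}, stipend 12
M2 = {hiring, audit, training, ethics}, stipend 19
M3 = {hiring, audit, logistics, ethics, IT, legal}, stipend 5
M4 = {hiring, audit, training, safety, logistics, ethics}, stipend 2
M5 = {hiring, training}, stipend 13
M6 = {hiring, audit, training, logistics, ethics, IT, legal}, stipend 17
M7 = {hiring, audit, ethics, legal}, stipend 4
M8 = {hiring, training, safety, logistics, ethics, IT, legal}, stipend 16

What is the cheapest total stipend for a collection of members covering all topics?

7

M3, M4 cover every topic at stipend 5 + 2 = 7.
Any cover uses at least 2 members; among all covering selections none totals below 7.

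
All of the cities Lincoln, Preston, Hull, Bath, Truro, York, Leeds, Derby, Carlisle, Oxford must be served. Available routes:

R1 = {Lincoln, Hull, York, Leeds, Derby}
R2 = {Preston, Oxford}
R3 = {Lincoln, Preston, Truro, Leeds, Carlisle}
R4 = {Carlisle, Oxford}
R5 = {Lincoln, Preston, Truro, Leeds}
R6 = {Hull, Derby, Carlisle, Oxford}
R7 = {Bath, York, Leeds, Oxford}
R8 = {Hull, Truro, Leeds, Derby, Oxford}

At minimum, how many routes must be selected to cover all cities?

R1, R3, R7 together cover {Lincoln, Preston, Hull, Bath, Truro, York, Leeds, Derby, Carlisle, Oxford} — every city.
No 2 of the 8 routes cover everything (all 28 pairs fall short), so 3 is minimum.

3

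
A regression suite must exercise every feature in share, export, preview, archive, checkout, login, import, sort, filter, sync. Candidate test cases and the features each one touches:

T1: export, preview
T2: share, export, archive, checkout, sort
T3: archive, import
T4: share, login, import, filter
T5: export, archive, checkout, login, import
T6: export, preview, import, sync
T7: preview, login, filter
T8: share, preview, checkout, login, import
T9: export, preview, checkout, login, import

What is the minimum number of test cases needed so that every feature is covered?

3

T2, T4, T6 together cover {share, export, preview, archive, checkout, login, import, sort, filter, sync} — every feature.
No 2 of the 9 test cases cover everything (all 36 pairs fall short), so 3 is minimum.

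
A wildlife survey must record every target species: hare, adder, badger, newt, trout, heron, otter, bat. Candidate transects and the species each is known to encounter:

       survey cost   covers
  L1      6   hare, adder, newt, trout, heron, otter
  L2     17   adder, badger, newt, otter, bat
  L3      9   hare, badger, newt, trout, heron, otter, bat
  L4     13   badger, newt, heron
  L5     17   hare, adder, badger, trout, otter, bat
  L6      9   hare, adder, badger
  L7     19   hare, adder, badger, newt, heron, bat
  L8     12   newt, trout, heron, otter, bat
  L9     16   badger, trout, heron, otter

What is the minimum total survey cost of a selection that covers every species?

15

L1, L3 cover every species at survey cost 6 + 9 = 15.
Any cover uses at least 2 transects; among all covering selections none totals below 15.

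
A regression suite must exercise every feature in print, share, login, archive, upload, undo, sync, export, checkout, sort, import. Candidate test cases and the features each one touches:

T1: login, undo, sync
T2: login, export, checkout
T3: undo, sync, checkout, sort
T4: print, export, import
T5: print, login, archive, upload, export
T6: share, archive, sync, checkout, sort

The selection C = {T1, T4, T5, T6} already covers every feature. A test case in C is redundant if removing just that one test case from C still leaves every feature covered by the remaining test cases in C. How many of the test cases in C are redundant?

Drop T1: undo uncovered — not redundant.
Drop T4: import uncovered — not redundant.
Drop T5: upload uncovered — not redundant.
Drop T6: share, checkout, sort uncovered — not redundant.
None of the test cases in C is redundant.

0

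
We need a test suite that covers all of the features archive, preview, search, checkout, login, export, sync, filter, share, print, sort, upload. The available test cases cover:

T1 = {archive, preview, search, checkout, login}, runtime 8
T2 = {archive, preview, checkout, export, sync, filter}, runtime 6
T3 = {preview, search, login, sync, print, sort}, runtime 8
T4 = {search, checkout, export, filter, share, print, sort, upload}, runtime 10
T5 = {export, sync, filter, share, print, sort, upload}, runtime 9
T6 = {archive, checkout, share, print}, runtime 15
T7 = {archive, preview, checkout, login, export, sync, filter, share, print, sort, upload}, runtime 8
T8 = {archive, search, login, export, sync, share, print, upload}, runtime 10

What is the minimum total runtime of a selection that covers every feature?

16

T1, T7 cover every feature at runtime 8 + 8 = 16.
Any cover uses at least 2 test cases; among all covering selections none totals below 16.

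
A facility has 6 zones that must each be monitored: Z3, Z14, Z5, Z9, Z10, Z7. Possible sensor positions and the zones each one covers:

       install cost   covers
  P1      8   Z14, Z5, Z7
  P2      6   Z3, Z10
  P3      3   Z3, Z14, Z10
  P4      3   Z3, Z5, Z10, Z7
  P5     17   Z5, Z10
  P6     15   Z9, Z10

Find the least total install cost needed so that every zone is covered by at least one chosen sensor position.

21

P3, P4, P6 cover every zone at install cost 3 + 3 + 15 = 21.
Any cover uses at least 3 sensor positions; among all covering selections none totals below 21.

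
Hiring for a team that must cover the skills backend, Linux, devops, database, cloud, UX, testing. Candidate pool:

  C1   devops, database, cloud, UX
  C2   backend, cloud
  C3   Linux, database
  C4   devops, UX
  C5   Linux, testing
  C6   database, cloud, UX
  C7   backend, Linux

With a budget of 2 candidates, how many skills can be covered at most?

Choosing C1, C5 covers {Linux, devops, database, cloud, UX, testing} — 6 skills.
No choice of 2 candidates does better; here backend is left uncovered.

6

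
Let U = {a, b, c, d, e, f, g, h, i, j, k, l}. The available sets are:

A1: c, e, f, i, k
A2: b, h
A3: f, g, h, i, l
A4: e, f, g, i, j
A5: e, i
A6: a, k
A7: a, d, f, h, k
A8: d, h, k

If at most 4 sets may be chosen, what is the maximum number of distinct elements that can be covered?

Choosing A1, A2, A3, A7 covers {a, b, c, d, e, f, g, h, i, k, l} — 11 elements.
No choice of 4 sets does better; here j is left uncovered.

11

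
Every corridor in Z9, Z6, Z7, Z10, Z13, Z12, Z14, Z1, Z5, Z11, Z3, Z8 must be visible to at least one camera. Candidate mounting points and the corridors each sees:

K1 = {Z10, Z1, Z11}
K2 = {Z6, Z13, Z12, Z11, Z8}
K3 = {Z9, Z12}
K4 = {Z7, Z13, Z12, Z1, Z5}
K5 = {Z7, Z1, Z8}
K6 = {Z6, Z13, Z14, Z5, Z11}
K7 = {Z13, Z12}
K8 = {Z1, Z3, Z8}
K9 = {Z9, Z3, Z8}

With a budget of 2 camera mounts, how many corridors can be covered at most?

8

Choosing K2, K4 covers {Z6, Z7, Z13, Z12, Z1, Z5, Z11, Z8} — 8 corridors.
No choice of 2 camera mounts does better; here Z9, Z10, Z14, Z3 are left uncovered.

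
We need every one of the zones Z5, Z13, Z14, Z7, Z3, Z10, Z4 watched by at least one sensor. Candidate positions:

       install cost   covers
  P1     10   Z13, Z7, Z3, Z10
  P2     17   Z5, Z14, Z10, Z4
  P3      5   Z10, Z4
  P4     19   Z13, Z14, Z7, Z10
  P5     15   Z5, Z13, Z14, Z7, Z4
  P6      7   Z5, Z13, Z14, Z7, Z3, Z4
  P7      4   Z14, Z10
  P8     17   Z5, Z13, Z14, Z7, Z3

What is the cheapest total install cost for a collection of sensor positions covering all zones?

P6, P7 cover every zone at install cost 7 + 4 = 11.
Any cover uses at least 2 sensor positions; among all covering selections none totals below 11.

11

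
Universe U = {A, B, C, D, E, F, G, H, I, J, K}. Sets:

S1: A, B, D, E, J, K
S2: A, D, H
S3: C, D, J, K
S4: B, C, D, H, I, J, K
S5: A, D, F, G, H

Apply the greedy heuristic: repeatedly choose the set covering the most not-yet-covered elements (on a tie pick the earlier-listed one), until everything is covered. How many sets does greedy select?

Pick 1: S4 covers 7 new elements (B, C, D, H, I, J, K).
Pick 2: S5 covers 3 new elements (A, F, G).
Pick 3: S1 covers 1 new elements (E).
Greedy uses 3 sets.

3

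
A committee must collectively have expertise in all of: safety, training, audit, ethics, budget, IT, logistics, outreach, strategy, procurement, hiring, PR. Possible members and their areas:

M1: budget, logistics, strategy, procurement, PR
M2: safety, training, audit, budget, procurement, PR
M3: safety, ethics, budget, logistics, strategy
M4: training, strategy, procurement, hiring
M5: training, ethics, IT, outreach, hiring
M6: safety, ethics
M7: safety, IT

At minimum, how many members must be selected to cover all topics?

3

M1, M2, M5 together cover {safety, training, audit, ethics, budget, IT, logistics, outreach, strategy, procurement, hiring, PR} — every topic.
No 2 of the 7 members cover everything (all 21 pairs fall short), so 3 is minimum.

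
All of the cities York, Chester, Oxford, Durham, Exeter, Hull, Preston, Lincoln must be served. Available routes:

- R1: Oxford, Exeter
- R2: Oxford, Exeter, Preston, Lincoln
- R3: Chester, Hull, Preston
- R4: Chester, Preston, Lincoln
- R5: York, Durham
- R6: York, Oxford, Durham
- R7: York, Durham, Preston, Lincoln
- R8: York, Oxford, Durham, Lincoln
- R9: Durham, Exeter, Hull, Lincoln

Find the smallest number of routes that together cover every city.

3

R1, R3, R7 together cover {York, Chester, Oxford, Durham, Exeter, Hull, Preston, Lincoln} — every city.
No 2 of the 9 routes cover everything (all 36 pairs fall short), so 3 is minimum.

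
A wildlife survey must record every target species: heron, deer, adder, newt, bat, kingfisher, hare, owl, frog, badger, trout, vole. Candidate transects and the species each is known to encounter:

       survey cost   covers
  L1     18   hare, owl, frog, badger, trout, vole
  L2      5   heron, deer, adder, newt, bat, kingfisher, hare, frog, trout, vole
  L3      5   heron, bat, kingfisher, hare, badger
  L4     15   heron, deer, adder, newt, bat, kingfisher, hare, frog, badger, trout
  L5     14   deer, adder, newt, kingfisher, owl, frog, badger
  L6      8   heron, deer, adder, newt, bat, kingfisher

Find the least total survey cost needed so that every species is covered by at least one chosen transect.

19

L2, L5 cover every species at survey cost 5 + 14 = 19.
Any cover uses at least 2 transects; among all covering selections none totals below 19.
Greedy by coverage-per-survey cost would pick L2, L3, L5 for 24 — worse than the optimum 19.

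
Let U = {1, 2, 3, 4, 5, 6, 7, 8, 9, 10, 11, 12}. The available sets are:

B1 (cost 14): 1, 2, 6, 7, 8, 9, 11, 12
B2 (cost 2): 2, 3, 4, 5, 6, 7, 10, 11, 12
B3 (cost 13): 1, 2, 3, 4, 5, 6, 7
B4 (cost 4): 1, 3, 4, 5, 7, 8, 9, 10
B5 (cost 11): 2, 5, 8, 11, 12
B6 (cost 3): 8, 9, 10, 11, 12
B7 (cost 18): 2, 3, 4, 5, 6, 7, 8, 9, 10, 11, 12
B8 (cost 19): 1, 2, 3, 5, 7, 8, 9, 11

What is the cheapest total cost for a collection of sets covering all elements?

B2, B4 cover every element at cost 2 + 4 = 6.
Any cover uses at least 2 sets; among all covering selections none totals below 6.

6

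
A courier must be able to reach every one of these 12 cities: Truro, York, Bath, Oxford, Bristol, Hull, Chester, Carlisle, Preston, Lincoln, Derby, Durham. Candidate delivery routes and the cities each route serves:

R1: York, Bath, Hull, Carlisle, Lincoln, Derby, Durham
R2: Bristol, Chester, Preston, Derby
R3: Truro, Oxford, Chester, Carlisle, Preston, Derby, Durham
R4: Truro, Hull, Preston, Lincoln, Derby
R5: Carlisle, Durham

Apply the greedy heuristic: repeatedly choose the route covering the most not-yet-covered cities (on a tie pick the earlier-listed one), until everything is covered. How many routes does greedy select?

3

Pick 1: R1 covers 7 new cities (York, Bath, Hull, Carlisle, Lincoln, Derby, Durham).
Pick 2: R3 covers 4 new cities (Truro, Oxford, Chester, Preston).
Pick 3: R2 covers 1 new cities (Bristol).
Greedy uses 3 routes.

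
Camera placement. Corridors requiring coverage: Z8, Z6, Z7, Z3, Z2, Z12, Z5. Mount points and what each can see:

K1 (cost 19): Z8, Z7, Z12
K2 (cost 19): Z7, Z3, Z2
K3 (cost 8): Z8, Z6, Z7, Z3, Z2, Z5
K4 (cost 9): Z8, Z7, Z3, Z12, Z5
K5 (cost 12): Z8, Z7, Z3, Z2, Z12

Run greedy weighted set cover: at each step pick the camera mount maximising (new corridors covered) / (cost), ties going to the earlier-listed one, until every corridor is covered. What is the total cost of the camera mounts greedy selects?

Pick 1: K3 adds 6 new (Z8, Z6, Z7, Z3, Z2, Z5) at cost 8 (ratio 6/8).
Pick 2: K4 adds 1 new (Z12) at cost 9 (ratio 1/9).
Greedy total cost: 8 + 9 = 17.

17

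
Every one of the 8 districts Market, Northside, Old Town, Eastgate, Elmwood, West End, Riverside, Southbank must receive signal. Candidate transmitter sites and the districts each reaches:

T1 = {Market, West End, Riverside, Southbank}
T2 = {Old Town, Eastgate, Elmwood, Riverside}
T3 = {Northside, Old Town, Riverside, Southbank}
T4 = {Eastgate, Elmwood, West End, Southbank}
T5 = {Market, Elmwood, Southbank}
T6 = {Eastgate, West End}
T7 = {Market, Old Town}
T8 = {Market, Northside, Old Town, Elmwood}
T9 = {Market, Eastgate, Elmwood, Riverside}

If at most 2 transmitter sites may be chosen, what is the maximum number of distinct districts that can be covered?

Choosing T1, T2 covers {Market, Old Town, Eastgate, Elmwood, West End, Riverside, Southbank} — 7 districts.
No choice of 2 transmitter sites does better; here Northside is left uncovered.

7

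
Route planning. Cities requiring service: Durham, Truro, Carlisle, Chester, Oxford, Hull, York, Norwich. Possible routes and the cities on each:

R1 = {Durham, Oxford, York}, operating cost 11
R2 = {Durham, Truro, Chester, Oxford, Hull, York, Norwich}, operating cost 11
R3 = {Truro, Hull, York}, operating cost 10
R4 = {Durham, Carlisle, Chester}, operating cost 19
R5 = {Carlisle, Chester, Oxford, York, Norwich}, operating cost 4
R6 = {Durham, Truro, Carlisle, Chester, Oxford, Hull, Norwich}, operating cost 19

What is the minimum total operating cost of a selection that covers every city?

15

R2, R5 cover every city at operating cost 11 + 4 = 15.
Any cover uses at least 2 routes; among all covering selections none totals below 15.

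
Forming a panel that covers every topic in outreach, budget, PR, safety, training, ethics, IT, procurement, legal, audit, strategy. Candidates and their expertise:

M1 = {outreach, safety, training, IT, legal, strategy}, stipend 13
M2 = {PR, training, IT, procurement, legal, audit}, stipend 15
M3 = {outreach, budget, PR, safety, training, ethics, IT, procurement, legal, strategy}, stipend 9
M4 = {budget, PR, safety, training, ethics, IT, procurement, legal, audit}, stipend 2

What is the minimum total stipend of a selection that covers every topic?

11

M3, M4 cover every topic at stipend 9 + 2 = 11.
Any cover uses at least 2 members; among all covering selections none totals below 11.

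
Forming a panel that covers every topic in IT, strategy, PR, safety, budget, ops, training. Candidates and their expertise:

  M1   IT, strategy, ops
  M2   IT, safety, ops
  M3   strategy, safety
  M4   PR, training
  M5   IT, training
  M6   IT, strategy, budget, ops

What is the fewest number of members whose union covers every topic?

3

M2, M4, M6 together cover {IT, strategy, PR, safety, budget, ops, training} — every topic.
No 2 of the 6 members cover everything (all 15 pairs fall short), so 3 is minimum.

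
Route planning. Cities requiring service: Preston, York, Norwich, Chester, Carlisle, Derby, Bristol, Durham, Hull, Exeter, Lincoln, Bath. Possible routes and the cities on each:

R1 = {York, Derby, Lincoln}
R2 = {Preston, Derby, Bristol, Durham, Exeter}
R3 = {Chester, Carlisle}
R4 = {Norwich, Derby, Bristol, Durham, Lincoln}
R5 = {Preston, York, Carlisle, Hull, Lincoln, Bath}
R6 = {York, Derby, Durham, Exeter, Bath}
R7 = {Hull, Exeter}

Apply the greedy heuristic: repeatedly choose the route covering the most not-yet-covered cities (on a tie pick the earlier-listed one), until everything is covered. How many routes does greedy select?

Pick 1: R5 covers 6 new cities (Preston, York, Carlisle, Hull, Lincoln, Bath).
Pick 2: R2 covers 4 new cities (Derby, Bristol, Durham, Exeter).
Pick 3: R3 covers 1 new cities (Chester).
Pick 4: R4 covers 1 new cities (Norwich).
Greedy uses 4 routes.

4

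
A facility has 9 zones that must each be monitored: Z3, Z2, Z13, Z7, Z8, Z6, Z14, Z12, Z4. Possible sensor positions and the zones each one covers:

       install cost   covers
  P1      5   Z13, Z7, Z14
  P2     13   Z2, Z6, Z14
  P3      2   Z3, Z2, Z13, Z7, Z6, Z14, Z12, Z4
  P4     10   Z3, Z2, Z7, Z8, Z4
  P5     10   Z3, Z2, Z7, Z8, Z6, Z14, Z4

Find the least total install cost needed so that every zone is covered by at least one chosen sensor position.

P3, P4 cover every zone at install cost 2 + 10 = 12.
Any cover uses at least 2 sensor positions; among all covering selections none totals below 12.

12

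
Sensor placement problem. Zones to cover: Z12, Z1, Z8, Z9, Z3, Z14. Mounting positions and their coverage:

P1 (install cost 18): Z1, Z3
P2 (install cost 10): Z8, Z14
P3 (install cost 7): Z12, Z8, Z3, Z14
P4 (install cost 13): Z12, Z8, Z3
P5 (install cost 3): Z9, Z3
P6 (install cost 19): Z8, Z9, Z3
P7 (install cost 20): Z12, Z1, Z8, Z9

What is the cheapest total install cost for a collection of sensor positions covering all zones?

P3, P7 cover every zone at install cost 7 + 20 = 27.
Any cover uses at least 2 sensor positions; among all covering selections none totals below 27.
Greedy by coverage-per-install cost would pick P5, P3, P1 for 28 — worse than the optimum 27.

27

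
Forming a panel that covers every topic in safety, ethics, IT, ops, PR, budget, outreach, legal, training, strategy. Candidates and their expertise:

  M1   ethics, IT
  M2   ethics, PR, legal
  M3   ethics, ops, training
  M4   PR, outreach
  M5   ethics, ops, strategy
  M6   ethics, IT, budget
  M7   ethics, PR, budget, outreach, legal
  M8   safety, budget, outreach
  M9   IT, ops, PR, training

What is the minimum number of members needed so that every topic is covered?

4

M2, M5, M8, M9 together cover {safety, ethics, IT, ops, PR, budget, outreach, legal, training, strategy} — every topic.
No 3 of the 9 members cover everything (all 84 triples fall short), so 4 is minimum.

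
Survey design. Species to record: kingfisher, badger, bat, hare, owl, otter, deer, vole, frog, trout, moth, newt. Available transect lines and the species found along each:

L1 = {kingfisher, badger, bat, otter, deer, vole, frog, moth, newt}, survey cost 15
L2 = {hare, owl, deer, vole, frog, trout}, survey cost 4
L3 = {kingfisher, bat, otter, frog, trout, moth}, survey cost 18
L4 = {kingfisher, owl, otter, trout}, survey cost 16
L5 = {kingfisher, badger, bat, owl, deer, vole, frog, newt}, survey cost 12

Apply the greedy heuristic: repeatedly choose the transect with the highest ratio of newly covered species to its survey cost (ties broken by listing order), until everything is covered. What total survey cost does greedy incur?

19

Pick 1: L2 adds 6 new (hare, owl, deer, vole, frog, trout) at survey cost 4 (ratio 6/4).
Pick 2: L1 adds 6 new (kingfisher, badger, bat, otter, moth, newt) at survey cost 15 (ratio 6/15).
Greedy total survey cost: 4 + 15 = 19.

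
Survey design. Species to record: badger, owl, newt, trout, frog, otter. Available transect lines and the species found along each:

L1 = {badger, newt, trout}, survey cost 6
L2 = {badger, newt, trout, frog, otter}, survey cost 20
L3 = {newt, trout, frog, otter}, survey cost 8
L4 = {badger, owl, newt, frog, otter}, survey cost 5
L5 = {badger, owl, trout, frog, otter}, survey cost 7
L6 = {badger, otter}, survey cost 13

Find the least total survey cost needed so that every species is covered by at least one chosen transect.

L1, L4 cover every species at survey cost 6 + 5 = 11.
Any cover uses at least 2 transects; among all covering selections none totals below 11.

11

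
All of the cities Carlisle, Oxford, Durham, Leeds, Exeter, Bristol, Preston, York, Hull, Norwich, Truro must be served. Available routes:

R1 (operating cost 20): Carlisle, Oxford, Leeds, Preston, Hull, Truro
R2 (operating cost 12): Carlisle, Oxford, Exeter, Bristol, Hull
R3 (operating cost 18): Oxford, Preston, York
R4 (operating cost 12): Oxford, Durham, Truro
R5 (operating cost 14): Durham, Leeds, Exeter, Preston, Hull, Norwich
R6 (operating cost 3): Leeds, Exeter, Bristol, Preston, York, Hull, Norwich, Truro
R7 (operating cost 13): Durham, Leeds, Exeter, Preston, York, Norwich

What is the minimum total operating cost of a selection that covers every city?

27

R2, R4, R6 cover every city at operating cost 12 + 12 + 3 = 27.
Any cover uses at least 3 routes; among all covering selections none totals below 27.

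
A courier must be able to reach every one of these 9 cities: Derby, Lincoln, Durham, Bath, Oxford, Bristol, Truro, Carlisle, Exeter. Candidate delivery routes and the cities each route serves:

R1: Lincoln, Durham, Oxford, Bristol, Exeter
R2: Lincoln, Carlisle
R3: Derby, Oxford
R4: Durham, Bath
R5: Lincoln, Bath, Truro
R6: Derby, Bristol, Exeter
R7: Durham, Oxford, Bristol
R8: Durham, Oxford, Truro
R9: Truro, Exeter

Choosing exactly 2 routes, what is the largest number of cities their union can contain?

Choosing R1, R5 covers {Lincoln, Durham, Bath, Oxford, Bristol, Truro, Exeter} — 7 cities.
No choice of 2 routes does better; here Derby, Carlisle are left uncovered.

7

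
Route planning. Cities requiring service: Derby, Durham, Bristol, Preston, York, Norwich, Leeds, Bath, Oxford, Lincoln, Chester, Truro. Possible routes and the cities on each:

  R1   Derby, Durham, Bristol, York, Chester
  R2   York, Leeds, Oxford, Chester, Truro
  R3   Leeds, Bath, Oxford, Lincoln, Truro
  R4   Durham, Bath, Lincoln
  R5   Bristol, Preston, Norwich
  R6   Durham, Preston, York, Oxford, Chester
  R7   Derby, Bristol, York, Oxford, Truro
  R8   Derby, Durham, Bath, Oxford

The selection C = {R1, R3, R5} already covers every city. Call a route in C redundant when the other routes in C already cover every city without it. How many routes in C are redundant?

Drop R1: Derby, Durham, York, Chester uncovered — not redundant.
Drop R3: Leeds, Bath, Oxford, Lincoln, … uncovered — not redundant.
Drop R5: Preston, Norwich uncovered — not redundant.
None of the routes in C is redundant.

0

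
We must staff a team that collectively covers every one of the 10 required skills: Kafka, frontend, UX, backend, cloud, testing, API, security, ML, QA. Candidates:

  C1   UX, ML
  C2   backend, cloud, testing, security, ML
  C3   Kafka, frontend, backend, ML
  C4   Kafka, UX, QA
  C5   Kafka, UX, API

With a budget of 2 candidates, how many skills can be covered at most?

Choosing C2, C4 covers {Kafka, UX, backend, cloud, testing, security, ML, QA} — 8 skills.
No choice of 2 candidates does better; here frontend, API are left uncovered.

8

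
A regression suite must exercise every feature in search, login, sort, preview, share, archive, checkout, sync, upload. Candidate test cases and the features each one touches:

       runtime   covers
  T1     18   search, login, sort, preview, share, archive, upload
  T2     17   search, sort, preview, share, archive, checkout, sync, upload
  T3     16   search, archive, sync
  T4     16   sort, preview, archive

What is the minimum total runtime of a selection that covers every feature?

T1, T2 cover every feature at runtime 18 + 17 = 35.
Any cover uses at least 2 test cases; among all covering selections none totals below 35.

35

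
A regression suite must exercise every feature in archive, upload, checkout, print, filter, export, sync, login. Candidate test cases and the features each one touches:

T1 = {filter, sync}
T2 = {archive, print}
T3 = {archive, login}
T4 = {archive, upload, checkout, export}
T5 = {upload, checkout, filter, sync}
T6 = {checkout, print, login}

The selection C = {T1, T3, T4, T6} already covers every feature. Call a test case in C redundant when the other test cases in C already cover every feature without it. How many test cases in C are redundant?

Drop T1: filter, sync uncovered — not redundant.
Drop T3: the rest still cover every feature — redundant.
Drop T4: upload, export uncovered — not redundant.
Drop T6: print uncovered — not redundant.
1 redundant: T3.

1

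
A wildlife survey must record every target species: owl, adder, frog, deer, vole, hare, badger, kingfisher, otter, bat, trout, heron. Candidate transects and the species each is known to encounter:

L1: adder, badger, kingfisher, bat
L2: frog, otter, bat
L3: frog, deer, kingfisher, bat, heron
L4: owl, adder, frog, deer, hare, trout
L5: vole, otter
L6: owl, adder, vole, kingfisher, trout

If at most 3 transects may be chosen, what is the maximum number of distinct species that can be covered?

11

Choosing L1, L4, L5 covers {owl, adder, frog, deer, vole, hare, badger, kingfisher, otter, bat, trout} — 11 species.
No choice of 3 transects does better; here heron is left uncovered.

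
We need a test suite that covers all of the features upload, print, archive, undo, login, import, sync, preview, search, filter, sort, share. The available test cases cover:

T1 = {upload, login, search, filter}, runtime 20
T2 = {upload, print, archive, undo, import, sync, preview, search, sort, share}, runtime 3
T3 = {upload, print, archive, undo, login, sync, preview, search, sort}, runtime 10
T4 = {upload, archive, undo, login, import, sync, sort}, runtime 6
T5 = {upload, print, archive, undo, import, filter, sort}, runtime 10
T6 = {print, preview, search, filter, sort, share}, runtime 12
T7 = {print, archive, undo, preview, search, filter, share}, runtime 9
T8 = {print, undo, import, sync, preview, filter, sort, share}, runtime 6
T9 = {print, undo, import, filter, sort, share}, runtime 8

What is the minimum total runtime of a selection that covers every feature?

T4, T7 cover every feature at runtime 6 + 9 = 15.
Any cover uses at least 2 test cases; among all covering selections none totals below 15.

15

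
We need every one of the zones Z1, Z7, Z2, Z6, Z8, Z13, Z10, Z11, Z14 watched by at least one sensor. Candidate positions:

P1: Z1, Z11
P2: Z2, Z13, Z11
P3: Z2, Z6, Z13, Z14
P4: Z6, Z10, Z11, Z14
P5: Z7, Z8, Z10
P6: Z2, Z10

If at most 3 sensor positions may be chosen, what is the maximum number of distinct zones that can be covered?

9

Choosing P1, P3, P5 covers {Z1, Z7, Z2, Z6, Z8, Z13, Z10, Z11, Z14} — 9 zones.
That is all 9 zones.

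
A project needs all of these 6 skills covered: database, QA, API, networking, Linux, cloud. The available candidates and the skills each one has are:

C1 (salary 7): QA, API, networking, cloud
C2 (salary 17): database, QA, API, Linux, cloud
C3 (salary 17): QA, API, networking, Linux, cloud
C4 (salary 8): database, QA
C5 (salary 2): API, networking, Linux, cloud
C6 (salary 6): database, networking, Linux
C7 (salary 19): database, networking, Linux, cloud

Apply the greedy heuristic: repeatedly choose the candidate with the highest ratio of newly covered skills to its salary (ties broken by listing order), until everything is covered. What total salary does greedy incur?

Pick 1: C5 adds 4 new (API, networking, Linux, cloud) at salary 2 (ratio 4/2).
Pick 2: C4 adds 2 new (database, QA) at salary 8 (ratio 2/8).
Greedy total salary: 2 + 8 = 10.

10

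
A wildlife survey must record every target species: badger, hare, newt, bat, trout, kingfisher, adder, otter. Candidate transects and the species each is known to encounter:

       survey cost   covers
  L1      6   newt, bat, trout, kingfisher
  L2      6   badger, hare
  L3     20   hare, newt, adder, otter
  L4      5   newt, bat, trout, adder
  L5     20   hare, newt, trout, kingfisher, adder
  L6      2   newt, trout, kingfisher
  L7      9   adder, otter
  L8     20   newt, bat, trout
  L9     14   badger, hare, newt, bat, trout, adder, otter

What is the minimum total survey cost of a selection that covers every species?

L6, L9 cover every species at survey cost 2 + 14 = 16.
Any cover uses at least 2 transects; among all covering selections none totals below 16.
Greedy by coverage-per-survey cost would pick L6, L4, L2, L7 for 22 — worse than the optimum 16.

16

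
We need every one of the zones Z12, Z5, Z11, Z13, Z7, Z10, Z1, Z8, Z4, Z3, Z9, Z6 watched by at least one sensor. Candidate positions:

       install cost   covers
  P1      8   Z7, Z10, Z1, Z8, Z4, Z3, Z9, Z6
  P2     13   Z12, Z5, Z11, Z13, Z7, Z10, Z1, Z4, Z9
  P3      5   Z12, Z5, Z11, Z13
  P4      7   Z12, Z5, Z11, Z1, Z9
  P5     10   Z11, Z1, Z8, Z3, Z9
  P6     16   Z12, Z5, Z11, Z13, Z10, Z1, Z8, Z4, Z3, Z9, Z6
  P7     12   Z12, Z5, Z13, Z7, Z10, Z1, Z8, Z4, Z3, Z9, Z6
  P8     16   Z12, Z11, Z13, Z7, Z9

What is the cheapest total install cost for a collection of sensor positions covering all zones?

P1, P3 cover every zone at install cost 8 + 5 = 13.
Any cover uses at least 2 sensor positions; among all covering selections none totals below 13.

13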